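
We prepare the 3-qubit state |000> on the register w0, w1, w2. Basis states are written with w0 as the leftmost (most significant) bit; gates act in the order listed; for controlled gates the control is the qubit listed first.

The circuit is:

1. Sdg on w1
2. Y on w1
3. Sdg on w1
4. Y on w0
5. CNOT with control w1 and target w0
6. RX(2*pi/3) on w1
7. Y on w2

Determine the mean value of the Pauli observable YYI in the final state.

The expectation value of YYI is 0.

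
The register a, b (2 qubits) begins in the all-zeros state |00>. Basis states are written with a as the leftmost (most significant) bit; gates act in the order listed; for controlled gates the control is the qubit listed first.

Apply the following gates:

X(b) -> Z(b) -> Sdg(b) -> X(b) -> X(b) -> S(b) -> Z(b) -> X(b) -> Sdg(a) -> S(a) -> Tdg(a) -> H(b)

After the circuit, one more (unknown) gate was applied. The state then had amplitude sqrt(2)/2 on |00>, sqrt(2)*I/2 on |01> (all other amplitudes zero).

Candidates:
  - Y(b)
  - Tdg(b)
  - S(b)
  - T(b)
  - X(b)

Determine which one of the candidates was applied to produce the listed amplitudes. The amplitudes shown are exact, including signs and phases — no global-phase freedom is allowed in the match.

The applied gate was S(b). Key observation: steps 1-8 multiply out to the identity, so the circuit reduces to the remaining gates.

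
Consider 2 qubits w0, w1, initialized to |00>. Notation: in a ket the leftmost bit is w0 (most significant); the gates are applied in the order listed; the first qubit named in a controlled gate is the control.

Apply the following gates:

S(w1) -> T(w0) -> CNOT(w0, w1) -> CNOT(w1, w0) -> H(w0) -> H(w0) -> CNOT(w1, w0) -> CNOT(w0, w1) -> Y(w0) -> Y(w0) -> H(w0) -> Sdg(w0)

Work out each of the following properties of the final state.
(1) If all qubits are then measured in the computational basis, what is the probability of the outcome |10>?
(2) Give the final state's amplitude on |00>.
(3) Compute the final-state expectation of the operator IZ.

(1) Outcome |10> occurs with probability 1/2. Key observation: the block from step 3 through step 8 cancels to the identity and can be dropped.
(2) The final state's coefficient on |00> equals sqrt(2)/2.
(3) The observable IZ averages to 1.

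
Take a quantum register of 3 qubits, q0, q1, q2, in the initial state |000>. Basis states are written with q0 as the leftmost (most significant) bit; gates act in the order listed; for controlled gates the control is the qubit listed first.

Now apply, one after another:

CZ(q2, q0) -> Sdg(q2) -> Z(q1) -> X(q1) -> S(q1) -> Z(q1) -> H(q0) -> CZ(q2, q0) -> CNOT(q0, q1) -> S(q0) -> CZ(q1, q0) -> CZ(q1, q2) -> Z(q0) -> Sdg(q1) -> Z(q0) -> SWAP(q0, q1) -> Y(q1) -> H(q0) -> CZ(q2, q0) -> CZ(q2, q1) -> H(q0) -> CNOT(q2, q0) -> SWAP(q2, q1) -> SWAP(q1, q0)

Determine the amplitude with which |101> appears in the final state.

The final state's coefficient on |101> equals 0.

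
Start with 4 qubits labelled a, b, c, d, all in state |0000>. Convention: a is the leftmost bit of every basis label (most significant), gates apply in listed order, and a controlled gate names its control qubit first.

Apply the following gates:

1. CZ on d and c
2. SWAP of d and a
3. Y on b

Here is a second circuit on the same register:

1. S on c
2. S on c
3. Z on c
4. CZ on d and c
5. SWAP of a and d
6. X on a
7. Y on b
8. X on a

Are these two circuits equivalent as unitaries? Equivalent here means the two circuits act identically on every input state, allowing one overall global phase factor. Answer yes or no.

Yes, they are equivalent — the unitaries differ by at most a global phase.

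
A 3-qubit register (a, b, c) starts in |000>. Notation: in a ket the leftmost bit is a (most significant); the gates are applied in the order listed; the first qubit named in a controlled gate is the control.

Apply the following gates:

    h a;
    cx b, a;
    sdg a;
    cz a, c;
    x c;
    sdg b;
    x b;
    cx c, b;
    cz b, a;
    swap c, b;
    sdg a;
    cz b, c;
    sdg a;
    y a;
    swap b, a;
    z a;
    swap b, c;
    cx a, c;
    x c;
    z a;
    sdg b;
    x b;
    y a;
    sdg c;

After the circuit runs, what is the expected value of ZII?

The observable ZII averages to 1.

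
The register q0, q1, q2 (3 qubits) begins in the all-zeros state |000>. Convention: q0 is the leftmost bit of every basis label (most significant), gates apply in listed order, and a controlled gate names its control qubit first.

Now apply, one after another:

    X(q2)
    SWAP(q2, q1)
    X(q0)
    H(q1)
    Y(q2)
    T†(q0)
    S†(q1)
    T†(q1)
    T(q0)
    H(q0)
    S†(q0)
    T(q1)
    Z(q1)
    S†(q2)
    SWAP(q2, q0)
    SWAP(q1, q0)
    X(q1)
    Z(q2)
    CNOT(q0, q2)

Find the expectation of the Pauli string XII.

In the final state, XII has expectation 0.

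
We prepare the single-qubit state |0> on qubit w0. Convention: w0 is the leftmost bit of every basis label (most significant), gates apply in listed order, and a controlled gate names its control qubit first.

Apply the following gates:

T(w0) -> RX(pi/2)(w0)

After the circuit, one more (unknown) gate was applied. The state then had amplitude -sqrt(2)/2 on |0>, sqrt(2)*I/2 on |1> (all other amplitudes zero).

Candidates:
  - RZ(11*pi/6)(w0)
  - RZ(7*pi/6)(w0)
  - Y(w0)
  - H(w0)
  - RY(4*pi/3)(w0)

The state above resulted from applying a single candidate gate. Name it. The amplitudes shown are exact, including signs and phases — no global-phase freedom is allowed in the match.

It was Y(w0) that produced the state shown.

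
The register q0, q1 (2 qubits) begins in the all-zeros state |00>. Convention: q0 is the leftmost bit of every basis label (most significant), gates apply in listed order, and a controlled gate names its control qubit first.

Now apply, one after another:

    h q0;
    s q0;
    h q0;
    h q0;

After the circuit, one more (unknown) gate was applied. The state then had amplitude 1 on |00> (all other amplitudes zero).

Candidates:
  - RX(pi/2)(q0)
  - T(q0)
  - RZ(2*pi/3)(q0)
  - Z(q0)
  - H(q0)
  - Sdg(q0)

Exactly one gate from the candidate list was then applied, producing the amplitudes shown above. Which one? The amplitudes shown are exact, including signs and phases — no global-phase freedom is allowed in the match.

The applied gate was RX(pi/2)(q0). Key observation: gates 3-4 undo each other exactly, leaving only the rest of the circuit to track.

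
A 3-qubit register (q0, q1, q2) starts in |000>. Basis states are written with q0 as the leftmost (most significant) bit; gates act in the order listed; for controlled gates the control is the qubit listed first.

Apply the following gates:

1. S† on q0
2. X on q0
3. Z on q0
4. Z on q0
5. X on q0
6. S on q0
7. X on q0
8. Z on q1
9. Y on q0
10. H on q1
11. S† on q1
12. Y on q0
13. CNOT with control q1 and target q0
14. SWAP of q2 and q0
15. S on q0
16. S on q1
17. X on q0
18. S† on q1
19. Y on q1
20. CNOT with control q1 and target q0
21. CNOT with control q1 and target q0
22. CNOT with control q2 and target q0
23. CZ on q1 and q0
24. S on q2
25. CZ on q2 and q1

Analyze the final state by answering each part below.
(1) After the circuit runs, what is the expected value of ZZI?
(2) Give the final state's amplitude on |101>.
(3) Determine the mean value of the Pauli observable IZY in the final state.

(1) In the final state, ZZI has expectation -1. Key observation: steps 1-6 multiply out to the identity, so the circuit reduces to the remaining gates.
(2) The amplitude on |101> is 0.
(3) In the final state, IZY has expectation 0.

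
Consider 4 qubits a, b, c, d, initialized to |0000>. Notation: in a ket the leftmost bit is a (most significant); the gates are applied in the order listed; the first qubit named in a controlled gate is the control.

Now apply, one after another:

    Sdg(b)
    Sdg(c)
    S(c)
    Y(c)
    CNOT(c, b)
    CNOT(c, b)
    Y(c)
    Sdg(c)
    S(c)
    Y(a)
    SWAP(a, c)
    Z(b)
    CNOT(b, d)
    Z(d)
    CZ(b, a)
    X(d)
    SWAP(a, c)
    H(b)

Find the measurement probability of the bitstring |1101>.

The probability of measuring |1101> is 1/2. Key observation: steps 2-9 multiply out to the identity, so the circuit reduces to the remaining gates.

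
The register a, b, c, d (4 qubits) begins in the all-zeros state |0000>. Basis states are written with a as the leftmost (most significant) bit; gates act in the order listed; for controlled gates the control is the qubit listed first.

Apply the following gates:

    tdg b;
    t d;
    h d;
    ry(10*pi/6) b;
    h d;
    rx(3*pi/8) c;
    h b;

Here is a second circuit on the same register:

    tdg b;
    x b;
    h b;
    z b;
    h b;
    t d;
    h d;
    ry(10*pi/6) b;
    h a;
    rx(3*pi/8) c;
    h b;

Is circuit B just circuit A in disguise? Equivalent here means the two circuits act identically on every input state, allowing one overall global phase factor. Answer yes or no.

No: there is an input state on which the two circuits produce genuinely different outputs (not merely differing by a phase).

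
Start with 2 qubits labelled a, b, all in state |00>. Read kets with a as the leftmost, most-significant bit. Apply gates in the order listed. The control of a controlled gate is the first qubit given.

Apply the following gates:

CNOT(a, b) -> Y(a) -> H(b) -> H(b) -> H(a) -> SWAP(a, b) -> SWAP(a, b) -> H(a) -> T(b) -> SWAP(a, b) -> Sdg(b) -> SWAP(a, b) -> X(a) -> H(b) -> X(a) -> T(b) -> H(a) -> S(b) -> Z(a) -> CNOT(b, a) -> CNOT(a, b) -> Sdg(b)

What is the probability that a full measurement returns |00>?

The probability of measuring |00> is 1/4. Key observation: the block from step 5 through step 8 cancels to the identity and can be dropped.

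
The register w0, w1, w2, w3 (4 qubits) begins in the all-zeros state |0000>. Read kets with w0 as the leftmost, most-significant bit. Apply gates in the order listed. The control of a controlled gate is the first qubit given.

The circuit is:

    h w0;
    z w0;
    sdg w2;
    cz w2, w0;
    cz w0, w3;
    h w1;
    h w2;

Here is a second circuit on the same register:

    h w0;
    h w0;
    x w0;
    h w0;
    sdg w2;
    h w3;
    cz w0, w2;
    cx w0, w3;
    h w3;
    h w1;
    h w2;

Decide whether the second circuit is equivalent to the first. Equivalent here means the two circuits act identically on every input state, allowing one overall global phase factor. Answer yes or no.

Yes, they are equivalent — the unitaries differ by at most a global phase.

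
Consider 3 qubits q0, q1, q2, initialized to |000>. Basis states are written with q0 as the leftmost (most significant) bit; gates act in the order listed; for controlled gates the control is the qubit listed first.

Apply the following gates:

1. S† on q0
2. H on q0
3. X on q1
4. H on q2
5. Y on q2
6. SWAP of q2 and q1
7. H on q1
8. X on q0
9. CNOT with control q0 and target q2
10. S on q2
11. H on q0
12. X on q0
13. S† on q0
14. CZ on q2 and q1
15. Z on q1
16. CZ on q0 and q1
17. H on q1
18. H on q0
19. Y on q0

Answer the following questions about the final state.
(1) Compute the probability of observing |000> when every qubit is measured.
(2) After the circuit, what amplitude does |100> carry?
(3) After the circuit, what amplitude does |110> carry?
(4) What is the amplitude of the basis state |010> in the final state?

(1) The probability of measuring |000> is 1/8.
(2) The amplitude on |100> is 1/4 - I/4.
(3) The final state's coefficient on |110> equals -1/4 + I/4.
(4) |010> carries amplitude 1/4 + I/4 in the final state.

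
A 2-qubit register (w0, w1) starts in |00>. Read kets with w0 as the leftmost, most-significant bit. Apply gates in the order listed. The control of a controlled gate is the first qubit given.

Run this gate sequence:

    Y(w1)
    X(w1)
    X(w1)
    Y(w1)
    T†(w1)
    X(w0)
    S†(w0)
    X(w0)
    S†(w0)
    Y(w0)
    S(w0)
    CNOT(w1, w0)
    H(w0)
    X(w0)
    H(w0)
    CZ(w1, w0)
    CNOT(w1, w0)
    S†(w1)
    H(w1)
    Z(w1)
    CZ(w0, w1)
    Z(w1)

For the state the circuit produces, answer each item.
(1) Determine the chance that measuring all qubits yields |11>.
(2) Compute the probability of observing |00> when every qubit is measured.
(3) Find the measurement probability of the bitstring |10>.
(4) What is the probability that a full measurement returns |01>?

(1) A full measurement returns |11> with probability 1/2.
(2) The probability of measuring |00> is 0.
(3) The probability of measuring |10> is 1/2.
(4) A full measurement returns |01> with probability 0.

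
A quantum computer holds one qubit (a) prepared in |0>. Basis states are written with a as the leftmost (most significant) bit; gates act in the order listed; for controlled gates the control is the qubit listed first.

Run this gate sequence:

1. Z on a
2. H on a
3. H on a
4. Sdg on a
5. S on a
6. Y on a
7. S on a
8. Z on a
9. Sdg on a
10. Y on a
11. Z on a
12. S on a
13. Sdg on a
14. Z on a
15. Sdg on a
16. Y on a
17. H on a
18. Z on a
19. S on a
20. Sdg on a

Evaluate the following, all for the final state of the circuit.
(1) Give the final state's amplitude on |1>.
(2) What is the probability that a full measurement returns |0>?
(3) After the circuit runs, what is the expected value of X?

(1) |1> carries amplitude -sqrt(2)*I/2 in the final state.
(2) A full measurement returns |0> with probability 1/2.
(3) The observable X averages to 1.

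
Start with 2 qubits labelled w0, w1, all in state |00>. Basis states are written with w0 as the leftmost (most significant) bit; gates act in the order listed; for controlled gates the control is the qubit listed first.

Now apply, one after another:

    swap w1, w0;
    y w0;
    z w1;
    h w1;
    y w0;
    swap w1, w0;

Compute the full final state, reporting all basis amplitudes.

The resulting statevector has amplitude sqrt(2)/2 on |00>, 0 on |01>, sqrt(2)/2 on |10>, 0 on |11>.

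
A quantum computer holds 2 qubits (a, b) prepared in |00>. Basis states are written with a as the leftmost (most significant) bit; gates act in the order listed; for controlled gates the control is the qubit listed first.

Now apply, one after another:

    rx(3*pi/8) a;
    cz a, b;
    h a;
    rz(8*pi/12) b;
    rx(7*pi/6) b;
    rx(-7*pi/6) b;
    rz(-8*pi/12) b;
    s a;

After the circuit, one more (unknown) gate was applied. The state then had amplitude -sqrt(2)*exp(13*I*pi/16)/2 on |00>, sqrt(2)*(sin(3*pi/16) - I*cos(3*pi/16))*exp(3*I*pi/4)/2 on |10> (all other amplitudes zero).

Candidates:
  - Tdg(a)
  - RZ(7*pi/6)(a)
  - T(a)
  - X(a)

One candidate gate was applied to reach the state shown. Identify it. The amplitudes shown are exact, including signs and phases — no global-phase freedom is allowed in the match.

It was Tdg(a) that produced the state shown. Key observation: gates 4-7 undo each other exactly, leaving only the rest of the circuit to track.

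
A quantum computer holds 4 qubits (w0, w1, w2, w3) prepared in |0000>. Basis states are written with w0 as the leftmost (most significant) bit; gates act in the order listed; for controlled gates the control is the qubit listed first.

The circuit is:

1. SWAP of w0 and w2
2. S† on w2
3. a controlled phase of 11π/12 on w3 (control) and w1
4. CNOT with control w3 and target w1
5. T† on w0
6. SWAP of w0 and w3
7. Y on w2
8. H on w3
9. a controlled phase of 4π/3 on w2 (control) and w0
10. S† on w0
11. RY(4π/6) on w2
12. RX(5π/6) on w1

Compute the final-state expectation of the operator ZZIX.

The expectation value of ZZIX is -sqrt(3)/2.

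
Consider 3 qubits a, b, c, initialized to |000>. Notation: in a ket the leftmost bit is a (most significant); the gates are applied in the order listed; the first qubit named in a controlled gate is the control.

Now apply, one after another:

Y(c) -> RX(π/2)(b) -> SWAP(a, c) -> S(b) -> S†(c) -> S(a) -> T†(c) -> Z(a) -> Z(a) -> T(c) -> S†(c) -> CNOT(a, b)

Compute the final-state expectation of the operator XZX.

The observable XZX averages to 0.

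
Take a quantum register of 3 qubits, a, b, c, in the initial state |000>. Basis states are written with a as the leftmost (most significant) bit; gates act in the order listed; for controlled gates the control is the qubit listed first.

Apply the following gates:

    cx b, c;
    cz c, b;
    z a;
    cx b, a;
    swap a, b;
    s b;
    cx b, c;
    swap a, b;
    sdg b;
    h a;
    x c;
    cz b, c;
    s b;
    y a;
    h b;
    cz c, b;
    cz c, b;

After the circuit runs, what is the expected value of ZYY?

In the final state, ZYY has expectation 0.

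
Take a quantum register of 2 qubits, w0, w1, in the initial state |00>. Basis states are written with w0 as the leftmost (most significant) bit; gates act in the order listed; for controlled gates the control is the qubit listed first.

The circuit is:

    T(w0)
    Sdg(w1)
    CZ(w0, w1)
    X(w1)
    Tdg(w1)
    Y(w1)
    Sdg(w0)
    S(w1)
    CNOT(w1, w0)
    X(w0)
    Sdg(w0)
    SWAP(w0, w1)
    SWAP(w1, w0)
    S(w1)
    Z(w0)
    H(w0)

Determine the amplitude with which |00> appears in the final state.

The amplitude on |00> is -sqrt(2)*exp(3*I*pi/4)/2.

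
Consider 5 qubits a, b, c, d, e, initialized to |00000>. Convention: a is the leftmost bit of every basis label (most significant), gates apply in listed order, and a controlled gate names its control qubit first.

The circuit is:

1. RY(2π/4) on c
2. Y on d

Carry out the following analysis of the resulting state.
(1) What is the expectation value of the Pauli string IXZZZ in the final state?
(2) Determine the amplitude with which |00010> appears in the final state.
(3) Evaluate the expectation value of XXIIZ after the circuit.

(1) In the final state, IXZZZ has expectation 0.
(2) The final state's coefficient on |00010> equals sqrt(2)*I/2.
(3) The expectation value of XXIIZ is 0.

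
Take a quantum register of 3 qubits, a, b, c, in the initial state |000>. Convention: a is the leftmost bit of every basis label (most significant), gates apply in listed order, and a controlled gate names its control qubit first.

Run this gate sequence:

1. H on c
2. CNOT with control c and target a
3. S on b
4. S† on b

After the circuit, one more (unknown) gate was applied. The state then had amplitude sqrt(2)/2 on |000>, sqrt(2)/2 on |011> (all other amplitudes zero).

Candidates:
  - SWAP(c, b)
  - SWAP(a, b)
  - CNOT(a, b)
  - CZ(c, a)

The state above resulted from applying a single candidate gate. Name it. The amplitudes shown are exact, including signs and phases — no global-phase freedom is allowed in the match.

The applied gate was SWAP(a, b). Key observation: the block from step 3 through step 4 cancels to the identity and can be dropped.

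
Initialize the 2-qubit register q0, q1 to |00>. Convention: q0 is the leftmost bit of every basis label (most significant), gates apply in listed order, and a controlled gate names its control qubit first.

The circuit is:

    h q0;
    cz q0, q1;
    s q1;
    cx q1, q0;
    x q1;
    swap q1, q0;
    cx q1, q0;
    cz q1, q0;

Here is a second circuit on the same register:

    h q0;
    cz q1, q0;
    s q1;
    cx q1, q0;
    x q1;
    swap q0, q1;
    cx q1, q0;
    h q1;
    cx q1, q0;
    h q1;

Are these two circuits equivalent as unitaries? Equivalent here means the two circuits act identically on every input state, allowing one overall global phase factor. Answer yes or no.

No — the two circuits implement different unitaries, even allowing a global phase.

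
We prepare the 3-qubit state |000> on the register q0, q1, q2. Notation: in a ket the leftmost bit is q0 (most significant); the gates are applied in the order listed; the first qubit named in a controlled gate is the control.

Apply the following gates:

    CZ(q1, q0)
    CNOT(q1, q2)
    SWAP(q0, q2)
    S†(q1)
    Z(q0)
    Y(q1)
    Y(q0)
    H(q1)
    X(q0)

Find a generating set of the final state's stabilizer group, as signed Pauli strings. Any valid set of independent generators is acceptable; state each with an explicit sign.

One valid set of independent stabilizer generators is -IXI, +ZII, +IIZ (any independent generating set of the same group is equally correct).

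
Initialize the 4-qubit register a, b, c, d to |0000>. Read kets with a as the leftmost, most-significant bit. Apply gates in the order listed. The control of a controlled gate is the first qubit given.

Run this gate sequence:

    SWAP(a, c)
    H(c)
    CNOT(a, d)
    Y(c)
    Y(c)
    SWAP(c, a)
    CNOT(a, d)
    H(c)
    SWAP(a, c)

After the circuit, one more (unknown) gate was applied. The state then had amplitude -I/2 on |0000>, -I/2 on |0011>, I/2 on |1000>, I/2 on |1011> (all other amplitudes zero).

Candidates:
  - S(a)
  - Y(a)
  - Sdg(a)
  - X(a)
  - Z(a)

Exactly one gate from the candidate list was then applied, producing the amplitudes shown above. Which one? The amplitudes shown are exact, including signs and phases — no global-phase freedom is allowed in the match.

The applied gate was Y(a).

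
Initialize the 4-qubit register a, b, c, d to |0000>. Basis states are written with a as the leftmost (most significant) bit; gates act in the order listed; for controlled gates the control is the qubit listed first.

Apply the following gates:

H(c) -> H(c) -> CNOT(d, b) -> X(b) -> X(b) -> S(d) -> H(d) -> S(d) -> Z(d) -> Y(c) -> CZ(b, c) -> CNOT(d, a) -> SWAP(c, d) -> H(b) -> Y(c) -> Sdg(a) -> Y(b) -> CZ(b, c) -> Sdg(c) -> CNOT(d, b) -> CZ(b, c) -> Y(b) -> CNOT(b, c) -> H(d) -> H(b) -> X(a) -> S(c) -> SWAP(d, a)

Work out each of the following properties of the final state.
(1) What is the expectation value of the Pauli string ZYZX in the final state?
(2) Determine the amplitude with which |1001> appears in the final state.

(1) The observable ZYZX averages to 0. Key observation: gates 4-5 undo each other exactly, leaving only the rest of the circuit to track.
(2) The final state's coefficient on |1001> equals -I/4.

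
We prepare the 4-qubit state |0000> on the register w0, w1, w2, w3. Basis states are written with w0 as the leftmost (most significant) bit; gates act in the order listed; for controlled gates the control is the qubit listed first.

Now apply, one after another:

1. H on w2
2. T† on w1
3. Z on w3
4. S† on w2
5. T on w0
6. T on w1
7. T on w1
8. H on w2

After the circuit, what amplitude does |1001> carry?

|1001> carries amplitude 0 in the final state.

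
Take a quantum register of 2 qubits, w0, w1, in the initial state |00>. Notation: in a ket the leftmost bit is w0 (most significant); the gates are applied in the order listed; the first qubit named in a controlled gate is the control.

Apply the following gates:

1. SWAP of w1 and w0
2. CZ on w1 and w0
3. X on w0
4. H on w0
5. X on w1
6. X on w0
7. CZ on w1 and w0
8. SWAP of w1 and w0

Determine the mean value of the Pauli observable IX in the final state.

The expectation value of IX is 1.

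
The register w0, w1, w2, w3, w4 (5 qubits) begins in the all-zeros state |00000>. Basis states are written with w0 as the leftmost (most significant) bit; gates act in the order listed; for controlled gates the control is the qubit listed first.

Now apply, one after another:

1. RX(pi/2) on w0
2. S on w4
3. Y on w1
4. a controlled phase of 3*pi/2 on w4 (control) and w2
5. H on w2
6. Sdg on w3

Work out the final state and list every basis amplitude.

After the circuit, the state carries amplitude I/2 on |01000>, I/2 on |01100>, 1/2 on |11000>, 1/2 on |11100>, and 0 on every other basis state.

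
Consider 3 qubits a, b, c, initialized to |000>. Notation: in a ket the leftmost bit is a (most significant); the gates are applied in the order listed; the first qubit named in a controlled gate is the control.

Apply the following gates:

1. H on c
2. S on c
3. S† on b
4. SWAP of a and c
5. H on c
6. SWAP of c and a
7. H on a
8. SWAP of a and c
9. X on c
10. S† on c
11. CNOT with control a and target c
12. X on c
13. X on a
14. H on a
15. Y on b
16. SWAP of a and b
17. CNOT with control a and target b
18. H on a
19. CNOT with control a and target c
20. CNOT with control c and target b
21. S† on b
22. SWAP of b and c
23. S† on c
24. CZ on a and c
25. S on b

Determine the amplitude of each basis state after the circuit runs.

The final amplitudes are -sqrt(2)/4 on |000>, -sqrt(2)/4 on |001>, -sqrt(2)/4 on |010>, sqrt(2)/4 on |011>, -sqrt(2)*I/4 on |100>, -sqrt(2)*I/4 on |101>, -sqrt(2)*I/4 on |110>, sqrt(2)*I/4 on |111>.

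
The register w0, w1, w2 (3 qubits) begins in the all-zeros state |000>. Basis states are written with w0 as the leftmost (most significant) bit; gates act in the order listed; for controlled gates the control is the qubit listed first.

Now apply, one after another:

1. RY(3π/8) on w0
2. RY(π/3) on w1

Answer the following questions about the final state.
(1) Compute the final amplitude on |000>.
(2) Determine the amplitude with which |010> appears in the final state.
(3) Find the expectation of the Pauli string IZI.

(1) The amplitude on |000> is sqrt(3)*cos(3*pi/16)/2.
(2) The final state's coefficient on |010> equals cos(3*pi/16)/2.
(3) The expectation value of IZI is 1/2.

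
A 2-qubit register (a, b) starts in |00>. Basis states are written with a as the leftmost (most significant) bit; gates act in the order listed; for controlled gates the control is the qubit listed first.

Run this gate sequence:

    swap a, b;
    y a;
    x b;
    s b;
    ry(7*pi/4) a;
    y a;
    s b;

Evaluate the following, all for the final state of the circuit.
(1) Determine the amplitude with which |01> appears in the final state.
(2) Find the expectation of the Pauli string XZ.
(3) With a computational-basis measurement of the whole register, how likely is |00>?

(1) The amplitude on |01> is sqrt(sqrt(2) + 2)/2.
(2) The observable XZ averages to sqrt(2)/2.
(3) Outcome |00> occurs with probability 0.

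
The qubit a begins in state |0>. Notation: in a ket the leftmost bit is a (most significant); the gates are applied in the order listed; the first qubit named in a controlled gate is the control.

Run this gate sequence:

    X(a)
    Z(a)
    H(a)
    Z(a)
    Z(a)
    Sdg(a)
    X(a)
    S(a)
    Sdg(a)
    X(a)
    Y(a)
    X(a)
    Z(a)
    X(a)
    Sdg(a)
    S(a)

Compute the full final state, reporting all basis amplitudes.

The final amplitudes are sqrt(2)/2 on |0>, -sqrt(2)*I/2 on |1>.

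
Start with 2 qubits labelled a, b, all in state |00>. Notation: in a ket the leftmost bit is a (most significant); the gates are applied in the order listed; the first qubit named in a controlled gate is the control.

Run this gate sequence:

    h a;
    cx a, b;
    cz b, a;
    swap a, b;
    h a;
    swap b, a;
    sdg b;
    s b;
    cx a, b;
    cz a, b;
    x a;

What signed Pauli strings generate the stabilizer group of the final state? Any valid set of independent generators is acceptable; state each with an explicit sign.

The final state is stabilized by the group generated by +XI, +IX; other independent generating sets are equally valid.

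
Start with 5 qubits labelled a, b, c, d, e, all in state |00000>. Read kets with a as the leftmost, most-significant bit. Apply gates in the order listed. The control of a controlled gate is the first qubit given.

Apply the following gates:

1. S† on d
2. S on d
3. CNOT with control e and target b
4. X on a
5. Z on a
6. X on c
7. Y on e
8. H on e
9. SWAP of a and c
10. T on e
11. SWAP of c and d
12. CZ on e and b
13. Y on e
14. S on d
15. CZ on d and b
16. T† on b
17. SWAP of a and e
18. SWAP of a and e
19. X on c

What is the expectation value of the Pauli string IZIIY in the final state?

The expectation value of IZIIY is -sqrt(2)/2. Key observation: the block from step 17 through step 18 cancels to the identity and can be dropped.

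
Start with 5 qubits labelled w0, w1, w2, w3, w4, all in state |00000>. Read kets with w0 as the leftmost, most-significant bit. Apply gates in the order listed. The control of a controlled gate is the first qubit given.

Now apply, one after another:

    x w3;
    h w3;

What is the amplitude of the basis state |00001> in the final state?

The final state's coefficient on |00001> equals 0.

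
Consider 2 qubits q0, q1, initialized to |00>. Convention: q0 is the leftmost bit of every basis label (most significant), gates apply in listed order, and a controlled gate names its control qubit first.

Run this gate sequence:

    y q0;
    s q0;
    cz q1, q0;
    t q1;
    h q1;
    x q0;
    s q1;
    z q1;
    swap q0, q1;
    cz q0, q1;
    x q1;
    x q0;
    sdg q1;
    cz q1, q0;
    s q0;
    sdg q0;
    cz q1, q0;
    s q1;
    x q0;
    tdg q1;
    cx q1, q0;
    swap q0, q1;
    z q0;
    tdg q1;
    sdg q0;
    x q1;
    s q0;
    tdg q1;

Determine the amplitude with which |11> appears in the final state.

The amplitude on |11> is -sqrt(2)/2.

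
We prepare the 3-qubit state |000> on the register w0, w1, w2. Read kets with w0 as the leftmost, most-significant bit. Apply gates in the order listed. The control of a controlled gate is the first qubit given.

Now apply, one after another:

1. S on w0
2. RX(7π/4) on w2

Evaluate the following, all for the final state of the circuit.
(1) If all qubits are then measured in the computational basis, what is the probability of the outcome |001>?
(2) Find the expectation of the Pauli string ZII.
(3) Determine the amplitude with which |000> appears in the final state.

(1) Outcome |001> occurs with probability 1/2 - sqrt(2)/4.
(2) The observable ZII averages to 1.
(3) |000> carries amplitude -sqrt(sqrt(2) + 2)/2 in the final state.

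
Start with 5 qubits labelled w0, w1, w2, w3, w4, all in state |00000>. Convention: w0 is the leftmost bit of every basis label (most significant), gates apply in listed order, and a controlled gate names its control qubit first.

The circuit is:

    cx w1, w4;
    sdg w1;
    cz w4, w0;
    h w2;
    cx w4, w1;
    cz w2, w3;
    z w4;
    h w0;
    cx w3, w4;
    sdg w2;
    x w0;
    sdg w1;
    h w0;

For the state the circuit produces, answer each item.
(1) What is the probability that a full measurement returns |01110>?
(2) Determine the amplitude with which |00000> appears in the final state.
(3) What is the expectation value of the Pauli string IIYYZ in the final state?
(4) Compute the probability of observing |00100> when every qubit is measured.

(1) Outcome |01110> occurs with probability 0.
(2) The amplitude on |00000> is sqrt(2)/2.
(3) The expectation value of IIYYZ is 0.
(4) Outcome |00100> occurs with probability 1/2.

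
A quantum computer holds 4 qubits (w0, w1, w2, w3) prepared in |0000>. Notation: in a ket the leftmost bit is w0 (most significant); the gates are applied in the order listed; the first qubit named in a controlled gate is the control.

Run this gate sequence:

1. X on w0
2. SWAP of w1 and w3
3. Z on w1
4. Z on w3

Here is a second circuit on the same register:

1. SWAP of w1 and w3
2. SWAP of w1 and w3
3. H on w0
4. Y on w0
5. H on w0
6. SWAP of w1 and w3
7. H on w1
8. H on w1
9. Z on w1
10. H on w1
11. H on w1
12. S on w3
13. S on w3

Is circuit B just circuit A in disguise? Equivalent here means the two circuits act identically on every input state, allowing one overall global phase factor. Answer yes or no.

No: there is an input state on which the two circuits produce genuinely different outputs (not merely differing by a phase).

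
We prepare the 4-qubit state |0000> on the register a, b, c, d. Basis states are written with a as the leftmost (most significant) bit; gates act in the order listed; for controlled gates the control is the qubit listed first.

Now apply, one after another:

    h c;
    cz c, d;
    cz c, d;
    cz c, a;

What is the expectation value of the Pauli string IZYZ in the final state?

In the final state, IZYZ has expectation 0. Key observation: steps 2-3 multiply out to the identity, so the circuit reduces to the remaining gates.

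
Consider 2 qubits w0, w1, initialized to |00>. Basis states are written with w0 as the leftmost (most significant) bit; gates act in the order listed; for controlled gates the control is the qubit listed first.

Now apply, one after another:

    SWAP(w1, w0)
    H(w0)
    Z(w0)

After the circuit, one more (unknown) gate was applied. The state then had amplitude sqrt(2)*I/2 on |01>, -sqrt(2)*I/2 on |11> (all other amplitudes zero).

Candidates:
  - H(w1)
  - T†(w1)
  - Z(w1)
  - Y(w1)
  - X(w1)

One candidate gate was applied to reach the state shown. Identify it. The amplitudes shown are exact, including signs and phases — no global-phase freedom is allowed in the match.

The unique candidate consistent with the amplitudes is Y(w1).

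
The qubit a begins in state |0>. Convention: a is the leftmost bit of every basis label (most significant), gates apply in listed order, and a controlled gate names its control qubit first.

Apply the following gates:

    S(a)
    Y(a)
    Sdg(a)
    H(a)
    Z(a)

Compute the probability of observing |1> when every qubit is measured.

A full measurement returns |1> with probability 1/2.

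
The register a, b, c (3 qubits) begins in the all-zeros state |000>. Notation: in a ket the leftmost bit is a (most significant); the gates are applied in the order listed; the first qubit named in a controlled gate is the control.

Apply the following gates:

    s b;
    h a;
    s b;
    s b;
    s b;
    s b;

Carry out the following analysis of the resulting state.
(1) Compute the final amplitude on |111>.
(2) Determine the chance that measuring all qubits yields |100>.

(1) The amplitude on |111> is 0. Key observation: steps 3-6 multiply out to the identity, so the circuit reduces to the remaining gates.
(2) The probability of measuring |100> is 1/2.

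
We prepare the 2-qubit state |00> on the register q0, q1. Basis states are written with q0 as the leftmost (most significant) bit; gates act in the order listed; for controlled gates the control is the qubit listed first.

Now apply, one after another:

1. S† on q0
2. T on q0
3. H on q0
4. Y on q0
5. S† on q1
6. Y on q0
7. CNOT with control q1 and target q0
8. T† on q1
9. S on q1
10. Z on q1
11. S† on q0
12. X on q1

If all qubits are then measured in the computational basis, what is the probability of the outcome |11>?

Outcome |11> occurs with probability 1/2.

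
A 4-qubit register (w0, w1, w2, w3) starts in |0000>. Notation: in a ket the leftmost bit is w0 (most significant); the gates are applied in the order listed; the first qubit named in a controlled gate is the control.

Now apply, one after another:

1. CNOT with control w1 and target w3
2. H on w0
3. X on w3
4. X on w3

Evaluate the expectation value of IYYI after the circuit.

In the final state, IYYI has expectation 0. Key observation: the block from step 3 through step 4 cancels to the identity and can be dropped.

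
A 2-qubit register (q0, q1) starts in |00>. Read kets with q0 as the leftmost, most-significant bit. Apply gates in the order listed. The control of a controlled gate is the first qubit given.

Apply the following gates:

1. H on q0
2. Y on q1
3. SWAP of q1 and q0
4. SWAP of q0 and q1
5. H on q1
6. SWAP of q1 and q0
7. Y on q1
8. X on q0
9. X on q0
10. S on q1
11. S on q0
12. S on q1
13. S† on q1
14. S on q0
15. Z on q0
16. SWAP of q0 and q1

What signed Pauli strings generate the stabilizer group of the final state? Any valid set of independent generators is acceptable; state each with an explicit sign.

The final state is stabilized by the group generated by -YI, -IX; other independent generating sets are equally valid.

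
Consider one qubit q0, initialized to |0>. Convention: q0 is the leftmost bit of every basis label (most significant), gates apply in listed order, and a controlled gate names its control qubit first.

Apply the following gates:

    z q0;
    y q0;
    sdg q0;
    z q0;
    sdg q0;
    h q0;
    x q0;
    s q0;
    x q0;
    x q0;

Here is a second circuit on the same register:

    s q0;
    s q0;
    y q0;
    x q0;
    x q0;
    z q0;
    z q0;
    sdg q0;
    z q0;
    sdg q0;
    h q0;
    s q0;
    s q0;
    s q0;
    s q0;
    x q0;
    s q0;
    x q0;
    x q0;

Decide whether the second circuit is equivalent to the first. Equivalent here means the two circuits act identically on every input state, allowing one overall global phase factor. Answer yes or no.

Yes: on every input state the two circuits agree up to one overall phase factor.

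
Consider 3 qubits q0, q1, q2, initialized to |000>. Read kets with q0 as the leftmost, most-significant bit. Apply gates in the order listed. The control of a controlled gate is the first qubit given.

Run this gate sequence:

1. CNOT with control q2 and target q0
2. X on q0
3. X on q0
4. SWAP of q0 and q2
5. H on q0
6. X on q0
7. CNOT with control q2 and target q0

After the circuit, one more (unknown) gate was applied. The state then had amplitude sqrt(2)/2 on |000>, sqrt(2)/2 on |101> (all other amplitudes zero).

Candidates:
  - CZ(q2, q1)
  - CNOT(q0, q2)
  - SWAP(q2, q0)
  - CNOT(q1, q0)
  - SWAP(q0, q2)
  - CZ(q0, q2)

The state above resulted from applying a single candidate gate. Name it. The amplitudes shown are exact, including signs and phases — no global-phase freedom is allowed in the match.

The applied gate was CNOT(q0, q2).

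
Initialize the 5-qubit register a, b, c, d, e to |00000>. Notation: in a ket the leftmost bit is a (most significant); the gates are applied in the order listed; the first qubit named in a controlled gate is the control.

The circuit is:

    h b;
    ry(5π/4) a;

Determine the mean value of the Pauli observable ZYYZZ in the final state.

The observable ZYYZZ averages to 0.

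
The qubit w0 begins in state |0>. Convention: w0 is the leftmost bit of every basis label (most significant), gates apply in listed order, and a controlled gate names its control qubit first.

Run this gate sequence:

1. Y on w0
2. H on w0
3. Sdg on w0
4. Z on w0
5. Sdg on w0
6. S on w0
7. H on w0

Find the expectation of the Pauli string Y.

In the final state, Y has expectation 1.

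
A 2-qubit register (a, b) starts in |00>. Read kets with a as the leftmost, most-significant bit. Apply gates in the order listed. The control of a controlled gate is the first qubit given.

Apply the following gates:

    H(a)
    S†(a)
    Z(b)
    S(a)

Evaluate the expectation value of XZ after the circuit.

The observable XZ averages to 1.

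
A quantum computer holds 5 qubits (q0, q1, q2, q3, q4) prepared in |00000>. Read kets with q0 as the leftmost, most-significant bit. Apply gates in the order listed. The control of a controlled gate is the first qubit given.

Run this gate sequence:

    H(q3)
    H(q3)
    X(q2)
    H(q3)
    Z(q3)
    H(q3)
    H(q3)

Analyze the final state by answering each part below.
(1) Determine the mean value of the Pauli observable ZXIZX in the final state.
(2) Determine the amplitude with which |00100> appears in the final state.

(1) The expectation value of ZXIZX is 0.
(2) The final state's coefficient on |00100> equals sqrt(2)/2.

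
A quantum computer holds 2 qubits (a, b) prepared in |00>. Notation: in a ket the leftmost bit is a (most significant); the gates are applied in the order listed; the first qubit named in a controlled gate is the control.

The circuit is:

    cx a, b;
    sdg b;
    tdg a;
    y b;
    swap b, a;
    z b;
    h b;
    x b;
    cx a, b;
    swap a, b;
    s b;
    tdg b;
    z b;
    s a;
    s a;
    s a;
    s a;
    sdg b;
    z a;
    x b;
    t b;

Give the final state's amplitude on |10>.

The final state's coefficient on |10> equals sqrt(2)*exp(I*pi/4)/2. Key observation: gates 14-17 undo each other exactly, leaving only the rest of the circuit to track.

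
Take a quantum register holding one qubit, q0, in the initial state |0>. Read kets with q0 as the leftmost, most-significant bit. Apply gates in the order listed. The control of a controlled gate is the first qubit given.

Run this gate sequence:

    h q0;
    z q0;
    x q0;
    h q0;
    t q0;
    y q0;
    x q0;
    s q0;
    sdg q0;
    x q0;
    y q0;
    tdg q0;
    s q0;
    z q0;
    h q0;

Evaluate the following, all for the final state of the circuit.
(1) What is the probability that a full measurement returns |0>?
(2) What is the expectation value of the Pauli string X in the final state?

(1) The probability of measuring |0> is 1/2. Key observation: the block from step 5 through step 12 cancels to the identity and can be dropped.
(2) The observable X averages to -1.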